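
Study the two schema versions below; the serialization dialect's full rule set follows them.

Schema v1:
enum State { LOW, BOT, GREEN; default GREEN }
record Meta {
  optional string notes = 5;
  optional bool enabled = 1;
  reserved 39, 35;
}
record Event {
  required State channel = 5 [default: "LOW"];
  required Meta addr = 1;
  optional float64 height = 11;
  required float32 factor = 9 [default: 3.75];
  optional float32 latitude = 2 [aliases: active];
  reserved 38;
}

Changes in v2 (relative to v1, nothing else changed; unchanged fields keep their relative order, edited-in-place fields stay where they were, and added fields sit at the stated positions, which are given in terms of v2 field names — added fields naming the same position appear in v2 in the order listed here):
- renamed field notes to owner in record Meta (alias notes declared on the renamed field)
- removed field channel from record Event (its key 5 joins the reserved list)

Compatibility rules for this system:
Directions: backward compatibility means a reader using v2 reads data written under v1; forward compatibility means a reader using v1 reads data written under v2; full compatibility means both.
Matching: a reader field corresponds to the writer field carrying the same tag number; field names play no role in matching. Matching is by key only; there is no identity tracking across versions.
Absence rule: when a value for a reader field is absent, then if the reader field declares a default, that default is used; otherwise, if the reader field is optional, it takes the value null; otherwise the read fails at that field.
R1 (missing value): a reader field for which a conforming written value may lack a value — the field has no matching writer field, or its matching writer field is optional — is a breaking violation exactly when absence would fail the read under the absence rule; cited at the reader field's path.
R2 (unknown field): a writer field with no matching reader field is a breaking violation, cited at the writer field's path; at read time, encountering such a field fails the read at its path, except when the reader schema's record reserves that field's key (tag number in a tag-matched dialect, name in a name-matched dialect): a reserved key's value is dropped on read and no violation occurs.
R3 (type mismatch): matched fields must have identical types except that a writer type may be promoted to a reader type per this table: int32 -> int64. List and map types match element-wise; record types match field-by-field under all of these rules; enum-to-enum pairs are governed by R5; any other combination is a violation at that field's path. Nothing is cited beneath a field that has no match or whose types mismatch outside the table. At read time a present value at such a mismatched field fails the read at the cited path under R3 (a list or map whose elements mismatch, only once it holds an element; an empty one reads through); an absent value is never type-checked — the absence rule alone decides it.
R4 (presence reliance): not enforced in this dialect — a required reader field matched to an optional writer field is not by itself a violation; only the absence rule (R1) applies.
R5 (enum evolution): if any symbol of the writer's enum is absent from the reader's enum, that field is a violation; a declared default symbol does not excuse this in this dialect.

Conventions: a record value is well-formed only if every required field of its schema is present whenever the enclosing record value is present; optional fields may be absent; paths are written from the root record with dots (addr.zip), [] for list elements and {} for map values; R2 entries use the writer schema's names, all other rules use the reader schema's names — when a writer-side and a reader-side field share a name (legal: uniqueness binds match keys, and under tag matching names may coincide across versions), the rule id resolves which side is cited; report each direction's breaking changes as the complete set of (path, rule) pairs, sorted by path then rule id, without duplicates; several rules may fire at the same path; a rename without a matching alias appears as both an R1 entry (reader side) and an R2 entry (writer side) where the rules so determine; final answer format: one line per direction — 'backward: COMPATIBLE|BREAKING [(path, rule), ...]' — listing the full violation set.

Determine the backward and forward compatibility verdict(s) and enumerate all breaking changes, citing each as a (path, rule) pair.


in Event below, arrows point writer -> reader
backward analysis of Event with v2 as reader and v1 as writer:
  addr: Meta -> Meta, writer required; from addr
  height: float64 -> float64, writer optional; from height
  factor: float32 -> float32, writer required; from factor
  latitude: float32 -> float32, writer optional; from latitude
  channel (writer side), unknown to reader
  addr.owner: string -> string, writer optional; from addr.notes
  addr.enabled: bool -> bool, writer optional; from addr.enabled
  => backward: COMPATIBLE
forward analysis of Event with v1 as reader and v2 as writer:
  channel: no writer match
  addr: Meta -> Meta, writer required; from addr
  height: float64 -> float64, writer optional; from height
  factor: float32 -> float32, writer required; from factor
  latitude: float32 -> float32, writer optional; from latitude
  addr.notes: string -> string, writer optional; from addr.owner
  addr.enabled: bool -> bool, writer optional; from addr.enabled
  => forward: COMPATIBLE

backward: COMPATIBLE []; forward: COMPATIBLE []


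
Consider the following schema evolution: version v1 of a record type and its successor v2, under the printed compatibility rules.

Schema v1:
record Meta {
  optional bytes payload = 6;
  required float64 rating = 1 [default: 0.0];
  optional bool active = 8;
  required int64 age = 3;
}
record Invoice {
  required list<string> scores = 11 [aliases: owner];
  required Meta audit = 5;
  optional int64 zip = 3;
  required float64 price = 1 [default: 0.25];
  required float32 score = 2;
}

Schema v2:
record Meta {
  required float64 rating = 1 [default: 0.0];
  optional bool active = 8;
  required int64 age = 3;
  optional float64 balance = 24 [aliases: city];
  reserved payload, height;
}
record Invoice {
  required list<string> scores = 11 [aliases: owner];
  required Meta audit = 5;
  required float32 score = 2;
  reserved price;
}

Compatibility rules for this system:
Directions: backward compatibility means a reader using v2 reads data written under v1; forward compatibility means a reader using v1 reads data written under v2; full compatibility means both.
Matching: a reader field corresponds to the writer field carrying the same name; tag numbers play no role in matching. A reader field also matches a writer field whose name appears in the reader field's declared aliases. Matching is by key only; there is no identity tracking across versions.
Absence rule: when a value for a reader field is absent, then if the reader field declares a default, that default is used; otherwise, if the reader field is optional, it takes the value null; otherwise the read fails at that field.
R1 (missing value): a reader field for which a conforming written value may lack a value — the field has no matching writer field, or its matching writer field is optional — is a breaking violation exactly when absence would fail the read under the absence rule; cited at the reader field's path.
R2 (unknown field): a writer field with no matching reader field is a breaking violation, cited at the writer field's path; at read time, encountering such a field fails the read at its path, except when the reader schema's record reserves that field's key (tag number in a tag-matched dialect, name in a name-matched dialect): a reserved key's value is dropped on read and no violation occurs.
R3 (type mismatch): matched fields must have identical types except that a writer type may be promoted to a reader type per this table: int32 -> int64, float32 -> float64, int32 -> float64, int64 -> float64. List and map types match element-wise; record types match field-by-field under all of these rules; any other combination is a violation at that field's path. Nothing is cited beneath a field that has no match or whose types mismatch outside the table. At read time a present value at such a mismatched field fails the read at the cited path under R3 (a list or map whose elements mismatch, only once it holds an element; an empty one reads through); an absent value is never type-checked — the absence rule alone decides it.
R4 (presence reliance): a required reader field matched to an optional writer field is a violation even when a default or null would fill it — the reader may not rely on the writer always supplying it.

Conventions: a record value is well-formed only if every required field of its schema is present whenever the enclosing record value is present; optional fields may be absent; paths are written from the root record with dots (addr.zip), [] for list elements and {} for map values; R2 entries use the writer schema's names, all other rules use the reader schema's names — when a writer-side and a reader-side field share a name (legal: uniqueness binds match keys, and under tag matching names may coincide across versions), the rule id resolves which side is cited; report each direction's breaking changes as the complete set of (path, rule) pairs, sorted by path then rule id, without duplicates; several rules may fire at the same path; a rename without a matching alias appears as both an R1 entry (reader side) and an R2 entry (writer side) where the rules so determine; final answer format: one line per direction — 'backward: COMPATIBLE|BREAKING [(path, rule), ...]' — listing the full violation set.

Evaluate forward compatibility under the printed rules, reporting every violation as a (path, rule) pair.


in Invoice below, arrows point writer -> reader
forward pass over Invoice, reader schema v1, writer schema v2:
  scores: list<string> -> list<string>, writer required; from scores
  audit: Meta -> Meta, writer required; from audit
  no writer field matches reader zip
  no writer field matches reader price
  score: float32 -> float32, writer required; from score
  no writer field matches reader audit.payload
  audit.rating: float64 -> float64, writer required; from audit.rating
  audit.active: bool -> bool, writer optional; from audit.active
  audit.age: int64 -> int64, writer required; from audit.age
  writer field audit.balance has no reader counterpart
  breaking: (audit.balance, R2)
  => forward verdict for Invoice: BREAKING, 1 violation(s)
checking off the Invoice differences that do not matter here:
  removed field payload from record Meta (its key "payload" joins the reserved list) -> triggers nothing under Invoice's printed rules — same verdict
  removed field price from record Invoice (its key "price" joins the reserved list) -> triggers nothing under Invoice's printed rules — same verdict
  removed field zip from record Invoice -> affects backward compatibility only, which is not asked

forward: BREAKING [(audit.balance, R2)]


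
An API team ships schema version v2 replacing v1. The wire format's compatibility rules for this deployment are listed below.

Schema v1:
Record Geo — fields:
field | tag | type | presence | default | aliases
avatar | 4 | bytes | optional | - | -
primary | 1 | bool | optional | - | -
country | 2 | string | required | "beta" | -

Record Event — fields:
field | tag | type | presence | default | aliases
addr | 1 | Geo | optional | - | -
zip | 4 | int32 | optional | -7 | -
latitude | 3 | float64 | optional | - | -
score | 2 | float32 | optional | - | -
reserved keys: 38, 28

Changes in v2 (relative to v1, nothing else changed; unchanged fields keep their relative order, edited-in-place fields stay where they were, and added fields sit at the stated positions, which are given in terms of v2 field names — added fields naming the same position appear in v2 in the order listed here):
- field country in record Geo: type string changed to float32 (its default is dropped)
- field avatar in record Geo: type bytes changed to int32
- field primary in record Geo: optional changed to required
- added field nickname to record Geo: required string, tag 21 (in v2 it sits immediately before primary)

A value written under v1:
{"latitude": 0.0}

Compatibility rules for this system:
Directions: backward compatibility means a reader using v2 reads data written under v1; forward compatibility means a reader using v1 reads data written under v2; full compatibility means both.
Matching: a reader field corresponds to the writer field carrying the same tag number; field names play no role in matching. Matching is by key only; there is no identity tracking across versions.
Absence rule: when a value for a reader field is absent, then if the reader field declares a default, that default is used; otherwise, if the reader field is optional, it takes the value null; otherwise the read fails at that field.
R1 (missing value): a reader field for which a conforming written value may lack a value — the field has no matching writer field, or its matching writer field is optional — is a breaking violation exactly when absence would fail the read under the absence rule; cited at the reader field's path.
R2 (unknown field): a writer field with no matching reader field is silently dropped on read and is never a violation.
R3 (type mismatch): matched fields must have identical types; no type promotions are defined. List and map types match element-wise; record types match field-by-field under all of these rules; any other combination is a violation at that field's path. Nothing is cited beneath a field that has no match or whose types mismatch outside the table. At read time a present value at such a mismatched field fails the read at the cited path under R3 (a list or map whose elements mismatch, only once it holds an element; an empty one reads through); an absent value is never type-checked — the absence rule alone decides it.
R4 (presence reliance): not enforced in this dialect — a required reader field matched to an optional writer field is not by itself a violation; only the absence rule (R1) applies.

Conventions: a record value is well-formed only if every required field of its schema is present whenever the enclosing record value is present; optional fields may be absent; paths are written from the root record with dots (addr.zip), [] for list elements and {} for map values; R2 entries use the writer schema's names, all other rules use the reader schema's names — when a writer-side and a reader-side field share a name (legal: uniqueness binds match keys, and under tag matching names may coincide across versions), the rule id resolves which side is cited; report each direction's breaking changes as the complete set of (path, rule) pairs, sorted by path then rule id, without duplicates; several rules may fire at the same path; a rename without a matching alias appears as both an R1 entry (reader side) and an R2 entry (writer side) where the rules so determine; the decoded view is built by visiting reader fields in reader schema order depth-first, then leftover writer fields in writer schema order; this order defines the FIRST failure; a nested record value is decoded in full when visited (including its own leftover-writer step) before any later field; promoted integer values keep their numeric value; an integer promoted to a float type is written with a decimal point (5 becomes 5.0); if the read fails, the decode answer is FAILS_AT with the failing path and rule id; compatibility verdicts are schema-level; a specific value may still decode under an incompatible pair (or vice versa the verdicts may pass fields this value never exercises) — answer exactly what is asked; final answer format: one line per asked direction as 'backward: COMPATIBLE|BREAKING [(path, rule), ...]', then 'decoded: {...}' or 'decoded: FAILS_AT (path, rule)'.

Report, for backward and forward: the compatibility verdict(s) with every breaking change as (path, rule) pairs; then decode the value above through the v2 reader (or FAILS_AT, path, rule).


each type pair in Event: writer, then reader
backward analysis of Event with v2 as reader and v1 as writer:
  writer optional, Geo -> Geo: reader addr maps from writer addr
  writer optional, int32 -> int32: reader zip maps from writer zip
  writer optional, float64 -> float64: reader latitude maps from writer latitude
  writer optional, float32 -> float32: reader score maps from writer score
  writer optional, bytes -> int32: reader addr.avatar maps from writer addr.avatar
  addr.nickname: no writer-side match
  writer optional, bool -> bool: reader addr.primary maps from writer addr.primary
  writer required, string -> float32: reader addr.country maps from writer addr.country
  rule R3 violated at addr.avatar
  rule R3 violated at addr.country
  rule R1 violated at addr.nickname
  rule R1 violated at addr.primary
  => backward: BREAKING (4)
forward analysis of Event with v1 as reader and v2 as writer:
  writer optional, Geo -> Geo: reader addr maps from writer addr
  writer optional, int32 -> int32: reader zip maps from writer zip
  writer optional, float64 -> float64: reader latitude maps from writer latitude
  writer optional, float32 -> float32: reader score maps from writer score
  writer optional, int32 -> bytes: reader addr.avatar maps from writer addr.avatar
  writer required, bool -> bool: reader addr.primary maps from writer addr.primary
  writer required, float32 -> string: reader addr.country maps from writer addr.country
  writer addr.nickname: unknown to reader
  rule R3 violated at addr.avatar
  rule R3 violated at addr.country
  => forward: BREAKING (2)
migrating the Event value to v2:
  addr := null (absent, optional -> null)
  zip := -7 (absent -> default)
  latitude := 0.0
  score := null (absent, optional -> null)
  => decoded: {"addr": null, "zip": -7, "latitude": 0.0, "score": null}

backward: BREAKING [(addr.avatar, R3), (addr.country, R3), (addr.nickname, R1), (addr.primary, R1)]; forward: BREAKING [(addr.avatar, R3), (addr.country, R3)]; decoded: {"addr": null, "zip": -7, "latitude": 0.0, "score": null}


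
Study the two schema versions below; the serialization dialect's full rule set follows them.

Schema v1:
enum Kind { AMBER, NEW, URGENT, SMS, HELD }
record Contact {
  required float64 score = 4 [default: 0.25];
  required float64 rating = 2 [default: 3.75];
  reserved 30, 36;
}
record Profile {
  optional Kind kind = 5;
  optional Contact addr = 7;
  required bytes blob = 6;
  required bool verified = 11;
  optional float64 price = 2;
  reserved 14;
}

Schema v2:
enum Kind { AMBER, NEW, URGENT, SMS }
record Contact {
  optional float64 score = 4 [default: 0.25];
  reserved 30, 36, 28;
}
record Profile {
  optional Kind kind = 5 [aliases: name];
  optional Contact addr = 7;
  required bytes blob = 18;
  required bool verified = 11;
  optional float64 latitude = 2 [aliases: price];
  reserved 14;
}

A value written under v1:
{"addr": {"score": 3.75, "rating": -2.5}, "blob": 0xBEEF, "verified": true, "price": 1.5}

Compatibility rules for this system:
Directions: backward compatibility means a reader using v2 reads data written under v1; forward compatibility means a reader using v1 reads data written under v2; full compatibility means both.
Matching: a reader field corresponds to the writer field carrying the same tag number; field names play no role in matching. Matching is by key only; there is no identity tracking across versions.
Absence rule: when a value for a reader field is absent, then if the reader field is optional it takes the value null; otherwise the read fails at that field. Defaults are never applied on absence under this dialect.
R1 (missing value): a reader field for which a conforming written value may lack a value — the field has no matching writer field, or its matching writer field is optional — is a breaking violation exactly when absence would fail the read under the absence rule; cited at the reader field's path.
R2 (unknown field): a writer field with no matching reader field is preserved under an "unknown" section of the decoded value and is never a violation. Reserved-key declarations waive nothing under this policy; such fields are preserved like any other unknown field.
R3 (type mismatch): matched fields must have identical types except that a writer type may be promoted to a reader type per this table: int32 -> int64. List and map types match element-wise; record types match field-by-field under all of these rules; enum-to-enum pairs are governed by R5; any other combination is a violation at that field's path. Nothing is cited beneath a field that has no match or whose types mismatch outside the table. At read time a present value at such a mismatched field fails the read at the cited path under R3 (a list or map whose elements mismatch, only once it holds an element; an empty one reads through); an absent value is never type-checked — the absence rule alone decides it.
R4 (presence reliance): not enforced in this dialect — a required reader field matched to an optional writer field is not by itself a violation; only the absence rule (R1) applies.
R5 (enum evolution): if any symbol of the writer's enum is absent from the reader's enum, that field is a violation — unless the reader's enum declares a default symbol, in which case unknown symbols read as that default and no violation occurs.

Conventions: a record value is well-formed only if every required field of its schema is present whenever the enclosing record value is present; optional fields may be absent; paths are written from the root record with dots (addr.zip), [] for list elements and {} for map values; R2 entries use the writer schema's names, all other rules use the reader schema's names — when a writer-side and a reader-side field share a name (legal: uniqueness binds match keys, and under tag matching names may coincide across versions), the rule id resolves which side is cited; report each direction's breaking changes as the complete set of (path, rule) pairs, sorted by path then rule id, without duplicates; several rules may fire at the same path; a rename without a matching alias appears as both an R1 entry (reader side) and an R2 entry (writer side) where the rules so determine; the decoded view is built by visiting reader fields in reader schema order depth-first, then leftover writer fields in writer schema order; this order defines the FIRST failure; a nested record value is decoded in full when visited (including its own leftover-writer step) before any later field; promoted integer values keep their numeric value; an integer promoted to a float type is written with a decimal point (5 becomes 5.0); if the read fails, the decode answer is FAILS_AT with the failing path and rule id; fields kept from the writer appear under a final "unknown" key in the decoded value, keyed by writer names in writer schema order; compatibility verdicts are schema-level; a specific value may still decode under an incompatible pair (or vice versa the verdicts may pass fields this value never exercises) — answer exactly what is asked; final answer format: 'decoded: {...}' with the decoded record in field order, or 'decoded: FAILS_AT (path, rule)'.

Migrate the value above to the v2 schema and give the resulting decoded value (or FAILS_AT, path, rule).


the writer's type comes first in each Profile pair
migrating the Profile value to v2:
  kind := null (absent, optional -> null)
  addr.score := 3.75
  writer addr.rating: kept under "unknown"
  read fails at blob under R1 (no fill)
  => FAILS_AT (blob, R1)
checking off the Profile differences that do not matter here:
  enum Kind (field kind in record Profile): symbol HELD removed -> affects the rule determinations only; this particular Profile value decodes identically
  field score in record Contact: required changed to optional -> affects the rule determinations only; this particular Profile value decodes identically
  removed field rating from record Contact -> affects the rule determinations only; this particular Profile value decodes identically
  renamed field price to latitude in record Profile (alias price declared on the renamed field) -> no rule fires on it and the decoded Profile view is identical with or without it

decoded: FAILS_AT (blob, R1)


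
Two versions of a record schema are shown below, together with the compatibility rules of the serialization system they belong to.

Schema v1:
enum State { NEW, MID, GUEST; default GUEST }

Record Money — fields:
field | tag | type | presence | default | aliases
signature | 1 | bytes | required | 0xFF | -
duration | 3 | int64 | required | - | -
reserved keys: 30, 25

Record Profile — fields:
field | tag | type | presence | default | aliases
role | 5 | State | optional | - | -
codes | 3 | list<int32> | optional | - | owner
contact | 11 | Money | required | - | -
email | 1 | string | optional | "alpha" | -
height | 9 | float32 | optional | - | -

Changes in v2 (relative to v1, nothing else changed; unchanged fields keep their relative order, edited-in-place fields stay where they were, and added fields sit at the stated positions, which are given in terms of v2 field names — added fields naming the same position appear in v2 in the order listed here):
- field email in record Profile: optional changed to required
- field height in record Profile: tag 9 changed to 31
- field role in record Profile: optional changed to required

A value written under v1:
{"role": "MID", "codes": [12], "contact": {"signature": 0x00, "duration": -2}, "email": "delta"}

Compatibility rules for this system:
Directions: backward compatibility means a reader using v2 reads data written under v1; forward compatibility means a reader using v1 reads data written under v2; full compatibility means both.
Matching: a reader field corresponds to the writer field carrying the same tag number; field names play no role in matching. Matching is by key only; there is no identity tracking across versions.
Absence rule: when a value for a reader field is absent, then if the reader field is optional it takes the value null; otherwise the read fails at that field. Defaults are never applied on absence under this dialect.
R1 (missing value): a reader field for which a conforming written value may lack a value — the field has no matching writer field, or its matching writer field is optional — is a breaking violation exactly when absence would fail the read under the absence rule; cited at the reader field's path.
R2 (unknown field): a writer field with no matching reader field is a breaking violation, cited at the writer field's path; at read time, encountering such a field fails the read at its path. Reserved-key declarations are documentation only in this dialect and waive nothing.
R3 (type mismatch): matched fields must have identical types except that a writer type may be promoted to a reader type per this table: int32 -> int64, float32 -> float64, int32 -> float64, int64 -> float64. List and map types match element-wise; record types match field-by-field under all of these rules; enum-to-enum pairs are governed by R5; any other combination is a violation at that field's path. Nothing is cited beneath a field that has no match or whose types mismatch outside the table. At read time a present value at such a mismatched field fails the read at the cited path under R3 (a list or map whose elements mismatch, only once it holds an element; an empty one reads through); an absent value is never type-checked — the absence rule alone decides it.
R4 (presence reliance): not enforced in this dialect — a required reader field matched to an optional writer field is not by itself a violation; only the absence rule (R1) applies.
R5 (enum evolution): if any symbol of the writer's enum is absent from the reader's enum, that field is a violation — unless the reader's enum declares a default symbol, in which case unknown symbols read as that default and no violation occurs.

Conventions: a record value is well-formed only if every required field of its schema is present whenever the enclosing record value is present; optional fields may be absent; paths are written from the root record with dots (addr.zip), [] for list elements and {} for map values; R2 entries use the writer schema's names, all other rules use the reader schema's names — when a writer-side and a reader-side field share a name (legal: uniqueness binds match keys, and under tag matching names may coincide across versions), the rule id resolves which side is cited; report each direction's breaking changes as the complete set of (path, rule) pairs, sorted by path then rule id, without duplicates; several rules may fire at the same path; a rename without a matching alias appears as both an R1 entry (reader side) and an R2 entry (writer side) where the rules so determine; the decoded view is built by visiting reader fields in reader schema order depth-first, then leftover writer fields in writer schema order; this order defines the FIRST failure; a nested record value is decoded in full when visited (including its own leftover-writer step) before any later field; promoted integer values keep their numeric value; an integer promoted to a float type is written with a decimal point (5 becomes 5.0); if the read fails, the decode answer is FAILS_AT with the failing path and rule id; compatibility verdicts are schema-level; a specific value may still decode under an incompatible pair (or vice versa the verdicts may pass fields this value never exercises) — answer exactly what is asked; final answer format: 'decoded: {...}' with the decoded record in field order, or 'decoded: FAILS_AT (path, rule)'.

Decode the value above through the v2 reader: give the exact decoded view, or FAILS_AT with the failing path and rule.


each type pair in Profile: writer, then reader
decode walk for Profile under reader schema v2:
  role := "MID"
  codes := [12]
  contact.signature := 0x00
  contact.duration := -2
  email := "delta"
  height := null (absent, optional -> null)
  => decoded: {"role": "MID", "codes": [12], "contact": {"signature": 0x00, "duration": -2}, "email": "delta", "height": null}
diffs on Profile not affecting the asked answer:
  field email in record Profile: optional changed to required -> affects the rule determinations only; this particular Profile value decodes identically
  field height in record Profile: tag 9 changed to 31 -> affects the rule determinations only; this particular Profile value decodes identically
  field role in record Profile: optional changed to required -> affects the rule determinations only; this particular Profile value decodes identically

decoded: {"role": "MID", "codes": [12], "contact": {"signature": 0x00, "duration": -2}, "email": "delta", "height": null}


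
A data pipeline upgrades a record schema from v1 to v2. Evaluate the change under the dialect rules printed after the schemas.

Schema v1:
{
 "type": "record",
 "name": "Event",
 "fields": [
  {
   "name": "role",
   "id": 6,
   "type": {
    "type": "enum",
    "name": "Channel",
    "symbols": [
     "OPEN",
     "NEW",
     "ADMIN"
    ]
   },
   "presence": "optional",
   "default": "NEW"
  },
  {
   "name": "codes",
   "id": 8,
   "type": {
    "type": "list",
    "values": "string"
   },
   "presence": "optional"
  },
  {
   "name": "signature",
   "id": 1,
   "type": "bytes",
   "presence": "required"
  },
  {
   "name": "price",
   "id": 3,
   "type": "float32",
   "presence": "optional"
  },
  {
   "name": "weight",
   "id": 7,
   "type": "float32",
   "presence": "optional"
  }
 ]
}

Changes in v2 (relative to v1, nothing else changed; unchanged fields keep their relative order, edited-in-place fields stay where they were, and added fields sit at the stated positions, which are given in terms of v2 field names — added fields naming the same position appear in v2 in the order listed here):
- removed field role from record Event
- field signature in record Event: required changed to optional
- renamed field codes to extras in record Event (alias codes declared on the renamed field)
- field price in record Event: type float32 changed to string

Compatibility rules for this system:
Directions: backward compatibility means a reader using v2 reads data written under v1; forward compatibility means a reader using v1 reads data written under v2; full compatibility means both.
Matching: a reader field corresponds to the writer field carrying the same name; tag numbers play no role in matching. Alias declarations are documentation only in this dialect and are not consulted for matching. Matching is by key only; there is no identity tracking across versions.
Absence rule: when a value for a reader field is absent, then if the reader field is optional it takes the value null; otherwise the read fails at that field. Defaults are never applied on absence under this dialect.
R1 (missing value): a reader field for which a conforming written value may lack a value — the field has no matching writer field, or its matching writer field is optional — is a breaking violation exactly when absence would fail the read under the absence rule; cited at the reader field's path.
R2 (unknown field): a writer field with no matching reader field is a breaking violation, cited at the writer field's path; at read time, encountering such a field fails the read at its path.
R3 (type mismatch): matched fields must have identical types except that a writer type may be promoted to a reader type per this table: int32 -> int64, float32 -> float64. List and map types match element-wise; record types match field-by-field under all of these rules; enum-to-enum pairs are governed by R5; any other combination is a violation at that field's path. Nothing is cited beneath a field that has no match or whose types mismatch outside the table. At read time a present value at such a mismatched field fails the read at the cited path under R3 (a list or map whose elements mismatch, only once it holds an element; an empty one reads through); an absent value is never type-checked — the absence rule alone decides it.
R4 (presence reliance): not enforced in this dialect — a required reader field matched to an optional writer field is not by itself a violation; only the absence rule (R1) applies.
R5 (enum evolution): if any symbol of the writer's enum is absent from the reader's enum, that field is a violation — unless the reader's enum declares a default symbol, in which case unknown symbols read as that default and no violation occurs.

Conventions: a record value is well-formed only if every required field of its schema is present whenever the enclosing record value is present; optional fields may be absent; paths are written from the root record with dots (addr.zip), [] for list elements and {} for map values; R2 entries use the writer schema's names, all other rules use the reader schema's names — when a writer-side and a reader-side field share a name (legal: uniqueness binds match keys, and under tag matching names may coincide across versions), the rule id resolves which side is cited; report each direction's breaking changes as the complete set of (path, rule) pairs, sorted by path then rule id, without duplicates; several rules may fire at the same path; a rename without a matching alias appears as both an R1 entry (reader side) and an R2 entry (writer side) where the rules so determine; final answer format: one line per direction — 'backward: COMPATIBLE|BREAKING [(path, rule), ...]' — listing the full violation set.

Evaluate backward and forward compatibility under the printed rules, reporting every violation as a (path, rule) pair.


in Event below, arrows point writer -> reader
backward on Event — v2 reading data written by v1:
  extras: no writer match
  signature <- signature (bytes -> bytes, writer required)
  price <- price (float32 -> string, writer optional)
  weight <- weight (float32 -> float32, writer optional)
  role (writer side), unknown to reader
  codes (writer side), unknown to reader
  rule R2 violated at codes
  rule R3 violated at price
  rule R2 violated at role
  => 3 violation(s): backward is BREAKING for Event
forward on Event — v1 reading data written by v2:
  role: no writer match
  codes: no writer match
  signature <- signature (bytes -> bytes, writer optional)
  price <- price (string -> float32, writer optional)
  weight <- weight (float32 -> float32, writer optional)
  extras (writer side), unknown to reader
  rule R2 violated at extras
  rule R3 violated at price
  rule R1 violated at signature
  => 3 violation(s): forward is BREAKING for Event

backward: BREAKING [(codes, R2), (price, R3), (role, R2)]; forward: BREAKING [(extras, R2), (price, R3), (signature, R1)]


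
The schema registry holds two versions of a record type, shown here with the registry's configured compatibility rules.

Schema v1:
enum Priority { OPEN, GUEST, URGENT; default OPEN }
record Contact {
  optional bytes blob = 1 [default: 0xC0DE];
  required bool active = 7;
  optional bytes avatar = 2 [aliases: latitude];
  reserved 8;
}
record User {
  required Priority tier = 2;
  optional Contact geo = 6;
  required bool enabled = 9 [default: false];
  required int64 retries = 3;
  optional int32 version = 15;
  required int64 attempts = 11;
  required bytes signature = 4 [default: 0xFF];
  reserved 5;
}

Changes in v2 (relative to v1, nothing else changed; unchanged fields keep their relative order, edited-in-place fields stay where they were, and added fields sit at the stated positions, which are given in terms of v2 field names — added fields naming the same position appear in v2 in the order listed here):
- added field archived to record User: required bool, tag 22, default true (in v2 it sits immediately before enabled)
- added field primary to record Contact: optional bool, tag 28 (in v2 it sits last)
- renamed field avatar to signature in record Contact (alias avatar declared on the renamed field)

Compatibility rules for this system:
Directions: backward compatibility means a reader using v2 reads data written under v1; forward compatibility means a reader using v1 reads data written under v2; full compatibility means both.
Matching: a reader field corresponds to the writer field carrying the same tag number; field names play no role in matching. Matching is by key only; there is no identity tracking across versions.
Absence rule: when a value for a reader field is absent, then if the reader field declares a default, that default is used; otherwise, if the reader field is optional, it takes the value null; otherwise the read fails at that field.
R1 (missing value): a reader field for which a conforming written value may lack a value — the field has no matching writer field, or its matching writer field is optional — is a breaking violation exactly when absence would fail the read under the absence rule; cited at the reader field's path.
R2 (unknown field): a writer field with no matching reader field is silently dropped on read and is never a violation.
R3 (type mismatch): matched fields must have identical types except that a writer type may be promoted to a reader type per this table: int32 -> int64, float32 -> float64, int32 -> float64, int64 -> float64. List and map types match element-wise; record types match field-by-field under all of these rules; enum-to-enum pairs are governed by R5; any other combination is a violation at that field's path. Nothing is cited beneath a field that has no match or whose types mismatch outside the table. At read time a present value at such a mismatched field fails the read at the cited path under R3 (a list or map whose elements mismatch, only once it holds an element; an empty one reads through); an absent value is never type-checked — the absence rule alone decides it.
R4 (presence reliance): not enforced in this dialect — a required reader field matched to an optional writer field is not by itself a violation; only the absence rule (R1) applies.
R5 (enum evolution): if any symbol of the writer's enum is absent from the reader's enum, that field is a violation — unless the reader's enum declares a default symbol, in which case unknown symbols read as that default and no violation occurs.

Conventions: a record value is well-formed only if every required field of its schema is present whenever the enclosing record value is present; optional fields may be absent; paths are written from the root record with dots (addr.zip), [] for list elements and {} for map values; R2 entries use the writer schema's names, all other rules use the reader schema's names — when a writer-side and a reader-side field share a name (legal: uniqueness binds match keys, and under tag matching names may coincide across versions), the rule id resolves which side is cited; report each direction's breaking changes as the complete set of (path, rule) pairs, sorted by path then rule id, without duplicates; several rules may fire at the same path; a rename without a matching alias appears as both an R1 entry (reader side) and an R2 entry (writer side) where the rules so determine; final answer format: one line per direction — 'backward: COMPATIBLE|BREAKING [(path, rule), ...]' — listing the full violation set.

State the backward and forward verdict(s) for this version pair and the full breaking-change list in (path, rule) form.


each type pair in User: writer, then reader
backward analysis of User with v2 as reader and v1 as writer:
  tier <- tier (Priority -> Priority, writer required)
  geo <- geo (Contact -> Contact, writer optional)
  archived has no writer counterpart
  enabled <- enabled (bool -> bool, writer required)
  retries <- retries (int64 -> int64, writer required)
  version <- version (int32 -> int32, writer optional)
  attempts <- attempts (int64 -> int64, writer required)
  signature <- signature (bytes -> bytes, writer required)
  geo.blob <- geo.blob (bytes -> bytes, writer optional)
  geo.active <- geo.active (bool -> bool, writer required)
  geo.signature <- geo.avatar (bytes -> bytes, writer optional)
  geo.primary has no writer counterpart
  => backward verdict for User: COMPATIBLE, no violations
forward analysis of User with v1 as reader and v2 as writer:
  tier <- tier (Priority -> Priority, writer required)
  geo <- geo (Contact -> Contact, writer optional)
  enabled <- enabled (bool -> bool, writer required)
  retries <- retries (int64 -> int64, writer required)
  version <- version (int32 -> int32, writer optional)
  attempts <- attempts (int64 -> int64, writer required)
  signature <- signature (bytes -> bytes, writer required)
  writer archived: unknown to reader
  geo.blob <- geo.blob (bytes -> bytes, writer optional)
  geo.active <- geo.active (bool -> bool, writer required)
  geo.avatar <- geo.signature (bytes -> bytes, writer optional)
  writer geo.primary: unknown to reader
  => forward verdict for User: COMPATIBLE, no violations

backward: COMPATIBLE []; forward: COMPATIBLE []
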